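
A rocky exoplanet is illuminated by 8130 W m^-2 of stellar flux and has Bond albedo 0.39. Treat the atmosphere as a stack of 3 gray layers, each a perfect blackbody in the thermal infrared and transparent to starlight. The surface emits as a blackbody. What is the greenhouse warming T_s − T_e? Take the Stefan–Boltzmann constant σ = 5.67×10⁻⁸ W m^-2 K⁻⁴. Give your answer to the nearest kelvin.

159 K

Top-of-atmosphere balance: σT_e⁴ = S(1−α)/4 = 1240 W m^-2 → T_e = 384.5 K.
T_s = (N+1)^(1/4)·T_e = 543.8 K.
Warming: T_s − T_e = 159.3 K.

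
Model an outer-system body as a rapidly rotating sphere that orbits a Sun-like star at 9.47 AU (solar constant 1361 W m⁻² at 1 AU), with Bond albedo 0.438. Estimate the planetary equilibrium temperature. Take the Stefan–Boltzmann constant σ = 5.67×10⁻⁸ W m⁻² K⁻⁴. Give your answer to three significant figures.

Irradiance scales as 1/d², so S = 1361 W m⁻² × (1/9.47)² = 15.18 W m⁻².
Absorbed flux (global mean): S(1−α)/4 = 15.18·0.562/4 = 2.132 W m⁻².
In equilibrium σT⁴ equals this, so T = 78.31 K.

78.3 kelvin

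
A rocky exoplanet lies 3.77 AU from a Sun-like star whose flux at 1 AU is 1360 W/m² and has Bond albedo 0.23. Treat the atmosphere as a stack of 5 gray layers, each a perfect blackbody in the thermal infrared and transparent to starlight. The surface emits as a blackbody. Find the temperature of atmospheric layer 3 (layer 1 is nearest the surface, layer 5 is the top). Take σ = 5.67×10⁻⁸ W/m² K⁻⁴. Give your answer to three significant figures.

177 kelvin

Flux at the orbit: S = 1360/(3.77)² = 95.69 W/m².
Top-of-atmosphere balance: σT_e⁴ = S(1−α)/4 = 18.42 W/m² → T_e = 134.3 K.
In the N-layer model, layer k (counted from the surface) has T_k = (N+1−k)^(1/4)·T_e.
With k = 3: T_3 = (5+1−3)^¼·134.3 K = 176.7 K.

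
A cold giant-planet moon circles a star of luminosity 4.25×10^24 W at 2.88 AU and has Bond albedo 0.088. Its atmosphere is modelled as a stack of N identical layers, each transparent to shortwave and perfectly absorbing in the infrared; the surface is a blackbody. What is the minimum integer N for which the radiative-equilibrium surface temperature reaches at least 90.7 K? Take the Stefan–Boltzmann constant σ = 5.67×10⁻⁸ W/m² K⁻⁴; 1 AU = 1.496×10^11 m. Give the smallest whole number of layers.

d = 2.88 × 1.496×10^11 m = 4.308×10^11 m.
S = L/(4πd²) = 1.822 W/m².
Top-of-atmosphere balance: σT_e⁴ = S(1−α)/4 = 0.4154 W/m² → T_e = 52.03 K.
T_s = (N+1)^(1/4)·T_e ≥ 90.7 K requires N+1 ≥ (T_s/T_e)⁴ = (90.7/52.03)⁴ = 9.237.
The minimum whole number is N = 9.

9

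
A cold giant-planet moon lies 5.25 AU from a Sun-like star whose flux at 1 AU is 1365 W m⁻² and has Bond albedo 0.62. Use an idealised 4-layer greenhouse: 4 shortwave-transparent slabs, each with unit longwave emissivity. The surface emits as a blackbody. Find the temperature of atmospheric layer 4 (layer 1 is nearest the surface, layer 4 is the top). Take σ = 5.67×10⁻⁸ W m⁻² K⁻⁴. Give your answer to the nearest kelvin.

95 K

By the inverse-square law, S = 1365/5.25² = 49.52 W m⁻².
The effective emission temperature is T_e = [S(1−α)/(4σ)]^¼ = 95.44 K.
In the N-layer model, layer k (counted from the surface) has T_k = (N+1−k)^(1/4)·T_e.
T_4 = (1)^(1/4)·95.44 = 95.44 K.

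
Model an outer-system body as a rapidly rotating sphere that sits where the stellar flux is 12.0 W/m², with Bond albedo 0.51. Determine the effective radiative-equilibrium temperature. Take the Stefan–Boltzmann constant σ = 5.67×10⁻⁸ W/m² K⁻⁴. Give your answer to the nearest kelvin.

71 K

Averaging over the sphere, the absorbed flux is S(1−α)/4 = 1.470 W/m².
Balancing against σT⁴: T = (1.470/5.67×10⁻⁸)^(1/4) = 71.36 K.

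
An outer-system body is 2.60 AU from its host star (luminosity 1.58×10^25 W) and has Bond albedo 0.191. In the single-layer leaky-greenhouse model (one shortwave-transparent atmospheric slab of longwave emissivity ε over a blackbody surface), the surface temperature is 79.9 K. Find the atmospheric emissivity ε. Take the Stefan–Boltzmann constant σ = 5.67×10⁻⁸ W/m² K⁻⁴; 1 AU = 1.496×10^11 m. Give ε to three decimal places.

0.545

d = 2.60 × 1.496×10^11 m = 3.890×10^11 m.
Spreading L over a sphere of radius d: S = 1.58×10^25/(4π·3.89×10^11²) = 8.311 W/m².
First, T_e = [8.311·(1−0.191)/(4σ)]^(1/4) = 73.79 K.
T_s⁴ = T_e⁴·2/(2−ε) → ε = 2 − 2(T_e/T_s)⁴ = 2 − 2·(73.79/79.9)⁴ = 0.5453.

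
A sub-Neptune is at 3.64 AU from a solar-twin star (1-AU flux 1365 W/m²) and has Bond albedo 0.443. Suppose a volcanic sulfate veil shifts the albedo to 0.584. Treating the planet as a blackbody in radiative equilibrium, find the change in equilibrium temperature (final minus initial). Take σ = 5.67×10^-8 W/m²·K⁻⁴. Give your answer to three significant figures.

By the inverse-square law, S = 1365/3.64² = 103.0 W/m².
With α = 0.443, T₁ = 126.1 K.
Final:   T₂ = [S(1−0.584)/(4σ)]^(1/4) = 117.2 K.
ΔT = T₂ − T₁ = -8.875 K.

-8.88 K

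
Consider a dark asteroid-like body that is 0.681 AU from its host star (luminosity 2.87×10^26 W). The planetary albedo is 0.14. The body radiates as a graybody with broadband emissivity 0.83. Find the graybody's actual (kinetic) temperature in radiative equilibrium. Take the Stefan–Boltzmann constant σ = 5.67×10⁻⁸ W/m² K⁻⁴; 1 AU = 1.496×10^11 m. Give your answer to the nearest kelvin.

d = 0.681 × 1.496×10^11 m = 1.019×10^11 m.
Spreading L over a sphere of radius d: S = 2.87×10^26/(4π·1.02×10^11²) = 2200 W/m².
The planet absorbs (1−α)S over its disc πR² and re-emits over 4πR², so the mean absorbed flux is (1−0.14)·2200/4 = 473.1 W/m².
Equating to εσT⁴ with ε = 0.83: T = (473.1/0.83σ)^(1/4) = 316.6 K.

317 kelvin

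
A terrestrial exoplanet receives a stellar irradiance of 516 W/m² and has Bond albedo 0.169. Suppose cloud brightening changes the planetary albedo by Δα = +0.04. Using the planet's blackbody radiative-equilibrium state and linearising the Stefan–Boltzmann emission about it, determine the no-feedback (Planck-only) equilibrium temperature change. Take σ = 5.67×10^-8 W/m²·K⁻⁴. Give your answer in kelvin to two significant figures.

Reference equilibrium: T_e = [S(1−α)/(4σ)]^(1/4) = 208.5 K.
The change in absorbed flux is Δ[S(1−α)/4] = −SΔα/4 = -5.160 W/m².
Linearising σT⁴ gives d(σT⁴)/dT = 4σT_e³ = 2.056 W/m² per K.
ΔT₀ = ΔF/λ_P = -5.160/2.056 = -2.51 K.

-2.5 K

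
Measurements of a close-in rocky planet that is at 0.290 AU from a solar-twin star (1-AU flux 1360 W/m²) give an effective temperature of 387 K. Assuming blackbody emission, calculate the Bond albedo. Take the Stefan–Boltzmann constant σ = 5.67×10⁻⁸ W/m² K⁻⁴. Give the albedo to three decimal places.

Irradiance scales as 1/d², so S = 1360 W/m² × (1/0.290)² = 16170 W/m².
From σT⁴ = S(1−α)/4 we invert for α: 1−α = 4σT⁴/S.
σT⁴ = 1272 W/m², so 4σT⁴ = 5087 W/m².
1−α = 5087/16170 = 0.3146, so α = 0.6854.

0.685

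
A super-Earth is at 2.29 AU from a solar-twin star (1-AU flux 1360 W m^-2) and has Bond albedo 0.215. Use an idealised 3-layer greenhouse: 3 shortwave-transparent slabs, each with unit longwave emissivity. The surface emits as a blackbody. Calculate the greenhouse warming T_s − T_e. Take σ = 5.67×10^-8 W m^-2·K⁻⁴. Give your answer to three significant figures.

71.7 K

Irradiance scales as 1/d², so S = 1360 W m^-2 × (1/2.29)² = 259.3 W m^-2.
Top-of-atmosphere balance: σT_e⁴ = S(1−α)/4 = 50.90 W m^-2 → T_e = 173.1 K.
T_s = (N+1)^(1/4)·T_e = 244.8 K.
Warming: T_s − T_e = 71.70 K.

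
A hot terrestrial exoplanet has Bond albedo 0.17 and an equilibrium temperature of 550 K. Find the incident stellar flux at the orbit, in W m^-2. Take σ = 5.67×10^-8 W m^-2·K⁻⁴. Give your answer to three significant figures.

Invert the energy balance for S: S = 4σT⁴/(1−α).
σT⁴ = 5.67×10⁻⁸·(550)⁴ = 5188 W m^-2.
So S = 4×5188/(1−0.17) = 25000 W m^-2.

25000 W m^-2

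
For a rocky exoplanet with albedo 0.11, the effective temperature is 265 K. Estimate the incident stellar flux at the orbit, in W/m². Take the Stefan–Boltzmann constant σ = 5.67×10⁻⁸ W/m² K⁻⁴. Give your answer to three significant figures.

1260 W/m²

From S(1−α)/4 = σT⁴: S = 4σT⁴/(1−α).
σT⁴ = 5.67×10⁻⁸·(265)⁴ = 279.6 W/m².
So S = 4×279.6/(1−0.11) = 1257 W/m².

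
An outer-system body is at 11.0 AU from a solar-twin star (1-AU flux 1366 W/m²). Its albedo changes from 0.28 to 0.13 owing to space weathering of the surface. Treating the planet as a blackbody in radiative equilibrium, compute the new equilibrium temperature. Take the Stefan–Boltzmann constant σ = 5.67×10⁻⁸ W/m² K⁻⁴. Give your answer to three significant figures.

81.1 K

Flux at the orbit: S = 1366/(11.0)² = 11.29 W/m².
With the new albedo, S(1−α₂)/4 = 2.455 W/m², so T₂ = 81.12 K.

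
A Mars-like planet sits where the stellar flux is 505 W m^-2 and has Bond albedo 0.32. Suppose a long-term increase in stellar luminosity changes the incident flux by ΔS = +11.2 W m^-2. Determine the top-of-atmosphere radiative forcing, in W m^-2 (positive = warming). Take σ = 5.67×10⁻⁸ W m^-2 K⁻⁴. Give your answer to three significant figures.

1.90 W m^-2

Only a fraction (1−α) is absorbed and it's spread over 4πR², so ΔF = (1−α)ΔS/4 = 1.904 W m^-2.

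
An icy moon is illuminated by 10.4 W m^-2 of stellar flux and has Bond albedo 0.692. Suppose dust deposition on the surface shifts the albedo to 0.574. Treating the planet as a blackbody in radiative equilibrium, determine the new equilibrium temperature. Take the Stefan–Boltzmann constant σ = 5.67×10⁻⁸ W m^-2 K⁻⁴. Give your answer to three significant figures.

T₂ = [S(1−α₂)/(4σ)]^(1/4) = [10.40·0.426/(4σ)]^(1/4) = 66.48 K.

66.5 kelvin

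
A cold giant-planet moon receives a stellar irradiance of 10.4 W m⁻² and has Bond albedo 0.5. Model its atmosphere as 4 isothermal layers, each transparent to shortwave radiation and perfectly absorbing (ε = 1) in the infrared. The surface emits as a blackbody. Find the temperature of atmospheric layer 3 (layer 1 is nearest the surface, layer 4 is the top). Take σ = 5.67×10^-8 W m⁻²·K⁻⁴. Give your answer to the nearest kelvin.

Top-of-atmosphere balance: σT_e⁴ = S(1−α)/4 = 1.300 W m⁻² → T_e = 69.20 K.
Each opaque layer satisfies 2T_j⁴ = T_{j−1}⁴ + T_{j+1}⁴, giving T_k⁴ = (N+1−k)T_e⁴.
T_3 = (2)^(1/4)·69.20 = 82.29 K.

82 K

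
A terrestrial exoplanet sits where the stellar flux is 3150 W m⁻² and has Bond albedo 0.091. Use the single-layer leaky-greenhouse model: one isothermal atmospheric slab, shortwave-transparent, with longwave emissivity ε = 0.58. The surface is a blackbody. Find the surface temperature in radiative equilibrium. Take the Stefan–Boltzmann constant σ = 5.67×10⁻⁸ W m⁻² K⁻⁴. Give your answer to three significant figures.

365 K

Effective emission temperature (TOA balance): σT_e⁴ = S(1−α)/4 = 715.8 W m⁻² → T_e = 335.2 K.
The surface balance (absorbed SW + ε·downward IR = σT_s⁴) with T_a⁴ = T_s⁴/2 reduces to T_s = T_e·[2/(2−ε)]^¼ = 365.2 K.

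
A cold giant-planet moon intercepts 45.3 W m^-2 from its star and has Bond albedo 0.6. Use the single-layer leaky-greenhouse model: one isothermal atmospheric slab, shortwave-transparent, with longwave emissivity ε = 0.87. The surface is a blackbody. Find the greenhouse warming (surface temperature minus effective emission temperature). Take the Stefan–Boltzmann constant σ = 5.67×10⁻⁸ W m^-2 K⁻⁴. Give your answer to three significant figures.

At the top of the atmosphere, σT_e⁴ = S(1−α)/4 = 4.530 W m^-2, giving T_e = 94.54 K.
The surface balance (absorbed SW + ε·downward IR = σT_s⁴) with T_a⁴ = T_s⁴/2 reduces to T_s = T_e·[2/(2−ε)]^¼ = 109.0 K.
Greenhouse warming: T_s − T_e = 14.50 K.

14.5 K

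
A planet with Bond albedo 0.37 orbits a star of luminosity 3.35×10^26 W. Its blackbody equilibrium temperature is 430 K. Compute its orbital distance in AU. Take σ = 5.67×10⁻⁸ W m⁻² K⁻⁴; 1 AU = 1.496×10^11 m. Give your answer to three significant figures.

The flux needed for this T is 4σT⁴/(1−0.37) = 12310 W m⁻².
S = L/(4πd²) → d = √(L/4πS) = √(3.35×10^26/(4π·12310)) = 4.654×10^10 m = 0.3111 AU.

0.311 AU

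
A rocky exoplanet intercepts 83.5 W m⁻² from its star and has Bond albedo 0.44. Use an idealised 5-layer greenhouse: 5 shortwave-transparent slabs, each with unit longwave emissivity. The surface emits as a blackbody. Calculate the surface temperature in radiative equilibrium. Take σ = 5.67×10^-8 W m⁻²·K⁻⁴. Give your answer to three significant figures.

188 K

Top-of-atmosphere balance: σT_e⁴ = S(1−α)/4 = 11.69 W m⁻² → T_e = 119.8 K.
With N = 5 opaque layers, T_s = (N+1)^(1/4)·T_e = 6^(1/4)·119.8 = 187.5 K.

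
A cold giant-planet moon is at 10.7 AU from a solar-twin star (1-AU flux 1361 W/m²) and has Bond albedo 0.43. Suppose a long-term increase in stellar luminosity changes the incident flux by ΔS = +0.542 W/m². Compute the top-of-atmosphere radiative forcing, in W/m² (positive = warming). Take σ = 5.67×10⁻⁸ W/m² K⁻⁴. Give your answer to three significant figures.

Irradiance scales as 1/d², so S = 1361 W/m² × (1/10.7)² = 11.89 W/m².
TOA radiative forcing: ΔF = (1−α)ΔS/4 = 0.57·(+0.542)/4 = 0.07724 W/m².

0.0772 W/m²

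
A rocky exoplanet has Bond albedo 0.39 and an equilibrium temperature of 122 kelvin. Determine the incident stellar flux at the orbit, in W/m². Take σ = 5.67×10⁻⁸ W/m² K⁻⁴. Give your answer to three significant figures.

82.4 W/m²

From S(1−α)/4 = σT⁴: S = 4σT⁴/(1−α).
The emitted flux is σT⁴ = 12.56 W/m².
So S = 4×12.56/(1−0.39) = 82.37 W/m².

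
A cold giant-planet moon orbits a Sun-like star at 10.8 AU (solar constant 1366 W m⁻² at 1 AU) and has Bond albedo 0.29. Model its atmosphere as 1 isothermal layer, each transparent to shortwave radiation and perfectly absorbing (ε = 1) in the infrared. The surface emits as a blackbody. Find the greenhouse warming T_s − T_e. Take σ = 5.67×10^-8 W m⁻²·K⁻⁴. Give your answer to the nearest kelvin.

15 kelvin

By the inverse-square law, S = 1366/10.8² = 11.71 W m⁻².
Top-of-atmosphere balance: σT_e⁴ = S(1−α)/4 = 2.079 W m⁻² → T_e = 77.81 K.
Surface: T_s = (2)^¼·T_e = 92.54 K.
Warming: T_s − T_e = 14.72 K.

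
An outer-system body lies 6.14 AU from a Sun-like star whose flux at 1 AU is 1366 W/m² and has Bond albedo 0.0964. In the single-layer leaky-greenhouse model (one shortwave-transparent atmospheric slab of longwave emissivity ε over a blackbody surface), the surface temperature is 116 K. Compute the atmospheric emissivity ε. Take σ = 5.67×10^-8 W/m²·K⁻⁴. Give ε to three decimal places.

0.405

Irradiance scales as 1/d², so S = 1366 W/m² × (1/6.14)² = 36.23 W/m².
Effective temperature: T_e = [S(1−α)/(4σ)]^(1/4) = 109.6 K.
Inverting T_s⁴ = 2T_e⁴/(2−ε): (T_e/T_s)⁴ = 0.7973, so ε = 2(1 − 0.7973) = 0.4054.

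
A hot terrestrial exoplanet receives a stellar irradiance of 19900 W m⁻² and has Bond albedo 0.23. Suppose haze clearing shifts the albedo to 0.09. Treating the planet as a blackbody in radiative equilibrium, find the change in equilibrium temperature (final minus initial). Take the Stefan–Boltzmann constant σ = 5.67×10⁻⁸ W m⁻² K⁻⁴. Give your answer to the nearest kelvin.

With α = 0.23, T₁ = 509.8 K.
Final:   T₂ = [S(1−0.09)/(4σ)]^(1/4) = 531.6 K.
ΔT = T₂ − T₁ = 21.74 K.

22 K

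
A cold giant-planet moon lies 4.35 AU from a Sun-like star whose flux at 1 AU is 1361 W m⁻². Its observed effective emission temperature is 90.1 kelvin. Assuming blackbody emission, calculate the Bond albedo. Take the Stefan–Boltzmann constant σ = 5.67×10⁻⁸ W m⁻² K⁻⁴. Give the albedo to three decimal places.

0.792

Irradiance scales as 1/d², so S = 1361 W m⁻² × (1/4.35)² = 71.92 W m⁻².
Energy balance: S(1−α)/4 = σT⁴, so 1−α = 4σT⁴/S.
σT⁴ = 3.737 W m⁻², so 4σT⁴ = 14.95 W m⁻².
Hence α = 1 − 14.95/71.92 = 0.7922.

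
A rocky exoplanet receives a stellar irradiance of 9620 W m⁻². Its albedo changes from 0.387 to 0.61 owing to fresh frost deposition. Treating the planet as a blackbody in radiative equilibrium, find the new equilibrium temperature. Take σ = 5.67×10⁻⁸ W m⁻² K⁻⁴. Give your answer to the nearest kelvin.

359 kelvin

New equilibrium: T₂ = [(1−0.61)·9620/(4σ)]^(1/4) = 358.6 K.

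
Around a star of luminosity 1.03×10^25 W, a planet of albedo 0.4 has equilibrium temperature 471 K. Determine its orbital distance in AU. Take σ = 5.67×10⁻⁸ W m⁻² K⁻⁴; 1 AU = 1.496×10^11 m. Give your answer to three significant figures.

0.0444 AU

Energy balance gives S = 4σT⁴/(1−α) = 18600 W m⁻².
S = L/(4πd²) → d = √(L/4πS) = √(1.03×10^25/(4π·18600)) = 6.638×10^9 m = 0.04437 AU.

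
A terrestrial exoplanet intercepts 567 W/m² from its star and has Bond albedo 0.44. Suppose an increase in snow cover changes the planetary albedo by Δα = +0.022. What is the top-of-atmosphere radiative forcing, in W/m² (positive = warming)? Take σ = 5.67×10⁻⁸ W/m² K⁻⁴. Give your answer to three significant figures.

-3.12 W/m²

TOA radiative forcing: ΔF = −S·Δα/4 = −567.0·(+0.022)/4 = -3.118 W/m².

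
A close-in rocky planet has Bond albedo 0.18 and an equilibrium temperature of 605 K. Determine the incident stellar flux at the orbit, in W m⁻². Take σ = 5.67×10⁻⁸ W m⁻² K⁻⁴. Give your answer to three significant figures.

Invert the energy balance for S: S = 4σT⁴/(1−α).
The emitted flux is σT⁴ = 7596 W m⁻².
S = 4·7596/0.82 = 37060 W m⁻².

37100 W m⁻²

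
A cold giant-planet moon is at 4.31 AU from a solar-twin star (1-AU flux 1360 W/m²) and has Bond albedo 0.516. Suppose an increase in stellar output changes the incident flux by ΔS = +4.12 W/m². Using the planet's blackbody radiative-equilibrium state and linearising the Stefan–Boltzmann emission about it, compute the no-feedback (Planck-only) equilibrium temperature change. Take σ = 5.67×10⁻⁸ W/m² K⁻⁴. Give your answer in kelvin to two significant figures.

1.6 K

Irradiance scales as 1/d², so S = 1360 W/m² × (1/4.31)² = 73.21 W/m².
The baseline emission temperature is T_e = 111.8 K.
TOA radiative forcing: ΔF = (1−α)ΔS/4 = 0.484·(+4.12)/4 = 0.4985 W/m².
Planck response: λ_P = 4σT_e³ = 4·5.67×10⁻⁸·(111.8)³ = 0.3169 W/m²/K.
So ΔT₀ = 0.4985/0.3169 = 1.57 K.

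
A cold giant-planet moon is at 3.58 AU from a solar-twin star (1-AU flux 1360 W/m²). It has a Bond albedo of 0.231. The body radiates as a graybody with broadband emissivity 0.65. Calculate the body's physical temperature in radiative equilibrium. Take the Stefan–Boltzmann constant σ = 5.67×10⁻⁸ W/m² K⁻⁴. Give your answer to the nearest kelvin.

153 K

Irradiance scales as 1/d², so S = 1360 W/m² × (1/3.58)² = 106.1 W/m².
Absorbed flux (global mean): S(1−α)/4 = 106.1·0.769/4 = 20.40 W/m².
Equating to εσT⁴ with ε = 0.65: T = (20.40/0.65σ)^(1/4) = 153.4 K.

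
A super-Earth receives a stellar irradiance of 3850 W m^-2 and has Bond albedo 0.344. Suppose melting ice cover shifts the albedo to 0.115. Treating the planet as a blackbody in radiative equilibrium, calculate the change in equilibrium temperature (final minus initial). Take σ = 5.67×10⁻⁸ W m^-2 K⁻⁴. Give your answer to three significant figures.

With α = 0.344, T₁ = 324.8 K.
After:  T₂ = [3850·0.885/(4σ)]^(1/4) = 350.1 K.
Change: 350.1 − 324.8 = 25.25 K.

25.3 kelvin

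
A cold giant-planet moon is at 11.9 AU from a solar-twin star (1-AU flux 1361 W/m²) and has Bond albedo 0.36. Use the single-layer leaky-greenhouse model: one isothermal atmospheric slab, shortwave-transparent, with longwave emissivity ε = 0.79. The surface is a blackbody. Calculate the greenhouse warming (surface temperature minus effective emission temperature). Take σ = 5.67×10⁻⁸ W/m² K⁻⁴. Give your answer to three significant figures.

Flux at the orbit: S = 1361/(11.9)² = 9.611 W/m².
Effective emission temperature (TOA balance): σT_e⁴ = S(1−α)/4 = 1.538 W/m² → T_e = 72.16 K.
Surface balance with a leaky layer gives σT_s⁴ = σT_e⁴·2/(2−ε), so T_s = T_e·[2/(2−0.79)]^(1/4) = 81.83 K.
The atmosphere warms the surface by 9.660 K.

9.66 kelvin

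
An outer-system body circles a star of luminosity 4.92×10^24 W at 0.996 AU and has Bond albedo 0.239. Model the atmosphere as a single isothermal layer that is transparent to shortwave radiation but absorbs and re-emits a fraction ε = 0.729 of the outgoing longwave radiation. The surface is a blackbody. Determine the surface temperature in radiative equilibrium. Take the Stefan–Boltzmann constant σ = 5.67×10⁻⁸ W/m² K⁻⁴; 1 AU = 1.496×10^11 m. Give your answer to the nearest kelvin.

98 K

d = 0.996 × 1.496×10^11 m = 1.490×10^11 m.
Flux at the orbit: S = L/(4πd²) = 4.92×10^24/(4π·(1.49×10^11)²) = 17.63 W/m².
At the top of the atmosphere, σT_e⁴ = S(1−α)/4 = 3.355 W/m², giving T_e = 87.71 K.
The surface balance (absorbed SW + ε·downward IR = σT_s⁴) with T_a⁴ = T_s⁴/2 reduces to T_s = T_e·[2/(2−ε)]^¼ = 98.23 K.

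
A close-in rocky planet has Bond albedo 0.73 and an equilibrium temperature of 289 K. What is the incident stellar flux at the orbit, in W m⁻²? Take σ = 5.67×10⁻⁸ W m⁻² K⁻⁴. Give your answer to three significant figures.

Invert the energy balance for S: S = 4σT⁴/(1−α).
The emitted flux is σT⁴ = 395.5 W m⁻².
S = 4·395.5/0.27 = 5860 W m⁻².

5860 W m⁻²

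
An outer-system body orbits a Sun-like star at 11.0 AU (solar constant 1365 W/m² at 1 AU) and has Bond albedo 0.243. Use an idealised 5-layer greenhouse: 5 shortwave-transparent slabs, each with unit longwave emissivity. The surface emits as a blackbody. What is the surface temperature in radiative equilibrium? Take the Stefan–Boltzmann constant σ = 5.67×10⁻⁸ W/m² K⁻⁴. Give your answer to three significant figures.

123 kelvin

By the inverse-square law, S = 1365/11.0² = 11.28 W/m².
OLR = S(1−α)/4 = 2.135 W/m²; the top layer radiates at T_e = 78.33 K.
With N = 5 opaque layers, T_s = (N+1)^(1/4)·T_e = 6^(1/4)·78.33 = 122.6 K.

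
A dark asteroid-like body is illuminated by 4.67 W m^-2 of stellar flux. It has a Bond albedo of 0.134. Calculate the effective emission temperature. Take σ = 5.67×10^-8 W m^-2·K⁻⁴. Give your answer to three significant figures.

Averaging over the sphere, the absorbed flux is S(1−α)/4 = 1.011 W m^-2.
Set σT⁴ = 1.011 → T = (1.011/σ)^(1/4) = 64.98 K.

65.0 K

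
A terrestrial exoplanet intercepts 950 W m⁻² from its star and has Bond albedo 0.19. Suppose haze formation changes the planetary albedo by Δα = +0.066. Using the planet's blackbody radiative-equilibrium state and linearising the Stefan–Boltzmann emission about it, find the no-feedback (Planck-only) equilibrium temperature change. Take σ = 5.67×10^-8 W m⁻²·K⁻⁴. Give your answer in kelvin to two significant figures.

-4.9 K

The baseline emission temperature is T_e = 241.3 K.
The change in absorbed flux is Δ[S(1−α)/4] = −SΔα/4 = -15.68 W m⁻².
Planck response: λ_P = 4σT_e³ = 4·5.67×10⁻⁸·(241.3)³ = 3.188 W m⁻²/K.
So ΔT₀ = -15.68/3.188 = -4.92 K.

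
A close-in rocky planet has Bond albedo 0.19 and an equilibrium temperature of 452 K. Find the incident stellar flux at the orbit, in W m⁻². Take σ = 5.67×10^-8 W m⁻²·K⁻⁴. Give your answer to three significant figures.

Invert the energy balance for S: S = 4σT⁴/(1−α).
The emitted flux is σT⁴ = 2367 W m⁻².
So S = 4×2367/(1−0.19) = 11690 W m⁻².

11700 W m⁻²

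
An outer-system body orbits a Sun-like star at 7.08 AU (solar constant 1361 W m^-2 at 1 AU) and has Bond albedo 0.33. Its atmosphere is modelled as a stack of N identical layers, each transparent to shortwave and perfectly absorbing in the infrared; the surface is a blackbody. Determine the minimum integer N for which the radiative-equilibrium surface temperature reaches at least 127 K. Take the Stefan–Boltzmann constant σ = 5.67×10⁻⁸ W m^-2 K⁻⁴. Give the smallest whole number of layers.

Irradiance scales as 1/d², so S = 1361 W m^-2 × (1/7.08)² = 27.15 W m^-2.
Top-of-atmosphere balance: σT_e⁴ = S(1−α)/4 = 4.548 W m^-2 → T_e = 94.64 K.
Since T_s⁴ = (N+1)T_e⁴, we need N ≥ (T_s/T_e)⁴ − 1 = 2.243.
So N ≥ 2.243; the smallest integer is N = 3.

3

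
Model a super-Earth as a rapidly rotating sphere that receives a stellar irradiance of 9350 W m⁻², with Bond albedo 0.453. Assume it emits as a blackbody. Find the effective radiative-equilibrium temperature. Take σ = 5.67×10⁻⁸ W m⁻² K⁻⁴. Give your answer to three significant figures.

Absorbed flux (global mean): S(1−α)/4 = 9350·0.547/4 = 1279 W m⁻².
Set σT⁴ = 1279 → T = (1279/σ)^(1/4) = 387.5 K.

388 K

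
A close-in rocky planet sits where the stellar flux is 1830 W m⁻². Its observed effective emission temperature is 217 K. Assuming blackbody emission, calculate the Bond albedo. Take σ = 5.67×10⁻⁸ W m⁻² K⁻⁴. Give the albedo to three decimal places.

Rearranging the radiative balance, α = 1 − 4σT⁴/S.
4σT⁴ = 4·5.67×10⁻⁸·(217)⁴ = 502.9 W m⁻².
1−α = 502.9/1830 = 0.2748, so α = 0.7252.

0.725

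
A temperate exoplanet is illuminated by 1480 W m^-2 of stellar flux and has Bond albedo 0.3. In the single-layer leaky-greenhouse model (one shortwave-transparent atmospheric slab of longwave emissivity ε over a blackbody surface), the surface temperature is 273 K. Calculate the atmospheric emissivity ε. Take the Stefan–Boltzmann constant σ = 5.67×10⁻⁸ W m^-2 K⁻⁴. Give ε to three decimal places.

0.355

TOA balance gives T_e = 260.0 K.
Inverting T_s⁴ = 2T_e⁴/(2−ε): (T_e/T_s)⁴ = 0.8224, so ε = 2(1 − 0.8224) = 0.3553.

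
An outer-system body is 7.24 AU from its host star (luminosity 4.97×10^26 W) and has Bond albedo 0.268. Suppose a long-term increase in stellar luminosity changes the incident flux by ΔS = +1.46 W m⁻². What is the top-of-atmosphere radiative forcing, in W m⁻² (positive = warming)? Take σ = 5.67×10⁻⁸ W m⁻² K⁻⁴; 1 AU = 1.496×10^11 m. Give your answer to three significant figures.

0.267 W m⁻²

Orbital distance: d = 7.24 AU = 1.083×10^12 m.
Flux at the orbit: S = L/(4πd²) = 4.97×10^26/(4π·(1.08×10^12)²) = 33.71 W m⁻².
ΔF = Δ[S(1−α)]/4 = (1−0.268)·+1.46/4 = 0.2672 W m⁻².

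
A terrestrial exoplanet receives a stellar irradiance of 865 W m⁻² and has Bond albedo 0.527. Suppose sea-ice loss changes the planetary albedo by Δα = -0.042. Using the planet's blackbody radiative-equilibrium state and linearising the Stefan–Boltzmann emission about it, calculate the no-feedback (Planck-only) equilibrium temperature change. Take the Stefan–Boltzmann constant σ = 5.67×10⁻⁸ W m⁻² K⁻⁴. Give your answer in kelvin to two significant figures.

The baseline emission temperature is T_e = 206.1 K.
ΔF = −(S/4)Δα = −(865.0/4)×(-0.042) = 9.083 W m⁻².
Planck response: λ_P = 4σT_e³ = 4·5.67×10⁻⁸·(206.1)³ = 1.985 W m⁻²/K.
ΔT₀ = ΔF/λ_P = 9.083/1.985 = 4.57 K.

4.6 K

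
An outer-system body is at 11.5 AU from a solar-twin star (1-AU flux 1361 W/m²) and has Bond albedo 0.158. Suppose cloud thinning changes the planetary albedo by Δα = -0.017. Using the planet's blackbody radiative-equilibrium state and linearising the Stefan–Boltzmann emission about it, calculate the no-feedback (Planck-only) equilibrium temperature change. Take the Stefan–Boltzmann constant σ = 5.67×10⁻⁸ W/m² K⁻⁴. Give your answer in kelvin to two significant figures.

0.40 K

By the inverse-square law, S = 1361/11.5² = 10.29 W/m².
Reference equilibrium: T_e = [S(1−α)/(4σ)]^(1/4) = 78.62 K.
TOA radiative forcing: ΔF = −S·Δα/4 = −10.29·(-0.017)/4 = 0.04374 W/m².
The Planck feedback parameter is 4σT_e³ = 0.1102 W/m²/K.
Hence the no-feedback warming is ΔF/(4σT_e³) = 0.397 K.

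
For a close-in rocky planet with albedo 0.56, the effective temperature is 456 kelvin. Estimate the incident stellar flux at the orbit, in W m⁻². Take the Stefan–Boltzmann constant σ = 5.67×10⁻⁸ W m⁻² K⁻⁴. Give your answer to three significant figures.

22300 W m⁻²

From S(1−α)/4 = σT⁴: S = 4σT⁴/(1−α).
The emitted flux is σT⁴ = 2452 W m⁻².
So S = 4×2452/(1−0.56) = 22290 W m⁻².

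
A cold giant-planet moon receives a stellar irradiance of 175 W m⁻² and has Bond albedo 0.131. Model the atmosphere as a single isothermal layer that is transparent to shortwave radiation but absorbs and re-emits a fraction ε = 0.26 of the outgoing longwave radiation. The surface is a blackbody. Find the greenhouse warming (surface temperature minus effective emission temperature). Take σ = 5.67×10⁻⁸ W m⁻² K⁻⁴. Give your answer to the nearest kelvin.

At the top of the atmosphere, σT_e⁴ = S(1−α)/4 = 38.02 W m⁻², giving T_e = 160.9 K.
The surface balance (absorbed SW + ε·downward IR = σT_s⁴) with T_a⁴ = T_s⁴/2 reduces to T_s = T_e·[2/(2−ε)]^¼ = 166.6 K.
T_s − T_e = 166.6 − 160.9 = 5.701 K.

6 K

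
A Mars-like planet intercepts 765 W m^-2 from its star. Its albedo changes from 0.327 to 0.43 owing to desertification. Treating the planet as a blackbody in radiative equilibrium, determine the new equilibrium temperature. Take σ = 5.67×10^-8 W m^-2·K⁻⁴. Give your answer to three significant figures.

209 K

With the new albedo, S(1−α₂)/4 = 109.0 W m^-2, so T₂ = 209.4 K.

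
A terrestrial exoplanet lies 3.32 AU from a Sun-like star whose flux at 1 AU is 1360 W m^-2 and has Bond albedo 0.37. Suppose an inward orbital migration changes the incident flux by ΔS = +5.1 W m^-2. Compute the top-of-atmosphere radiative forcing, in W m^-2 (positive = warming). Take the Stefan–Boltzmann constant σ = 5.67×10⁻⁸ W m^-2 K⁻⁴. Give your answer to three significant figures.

0.803 W m^-2

Irradiance scales as 1/d², so S = 1360 W m^-2 × (1/3.32)² = 123.4 W m^-2.
Only a fraction (1−α) is absorbed and it's spread over 4πR², so ΔF = (1−α)ΔS/4 = 0.8032 W m^-2.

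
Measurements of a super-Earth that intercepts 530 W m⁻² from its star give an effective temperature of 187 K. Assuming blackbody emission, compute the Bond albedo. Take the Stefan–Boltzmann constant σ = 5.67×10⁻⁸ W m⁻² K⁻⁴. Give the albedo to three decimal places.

Rearranging the radiative balance, α = 1 − 4σT⁴/S.
σT⁴ = 69.33 W m⁻², so 4σT⁴ = 277.3 W m⁻².
1−α = 277.3/530.0 = 0.5233, so α = 0.4767.

0.477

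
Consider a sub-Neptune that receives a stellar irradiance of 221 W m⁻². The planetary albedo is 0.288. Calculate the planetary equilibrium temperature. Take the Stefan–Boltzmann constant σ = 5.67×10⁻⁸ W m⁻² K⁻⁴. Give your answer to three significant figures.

Averaging over the sphere, the absorbed flux is S(1−α)/4 = 39.34 W m⁻².
In equilibrium σT⁴ equals this, so T = 162.3 K.

162 K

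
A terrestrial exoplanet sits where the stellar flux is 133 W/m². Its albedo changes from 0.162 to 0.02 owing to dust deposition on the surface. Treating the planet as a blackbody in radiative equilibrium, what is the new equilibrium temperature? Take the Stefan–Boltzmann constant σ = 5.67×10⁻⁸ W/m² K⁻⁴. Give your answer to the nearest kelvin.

155 K

T₂ = [S(1−α₂)/(4σ)]^(1/4) = [133.0·0.98/(4σ)]^(1/4) = 154.8 K.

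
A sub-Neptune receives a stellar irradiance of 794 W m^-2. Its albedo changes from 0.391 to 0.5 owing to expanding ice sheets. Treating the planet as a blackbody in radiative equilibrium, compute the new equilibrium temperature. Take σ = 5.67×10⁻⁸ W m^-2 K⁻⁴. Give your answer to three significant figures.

205 kelvin

T₂ = [S(1−α₂)/(4σ)]^(1/4) = [794.0·0.5/(4σ)]^(1/4) = 204.5 K.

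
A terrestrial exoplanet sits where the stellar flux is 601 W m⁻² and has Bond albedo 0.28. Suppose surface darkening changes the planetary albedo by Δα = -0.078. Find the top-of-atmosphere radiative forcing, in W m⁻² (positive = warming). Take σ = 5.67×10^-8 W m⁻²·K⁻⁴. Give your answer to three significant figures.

11.7 W m⁻²

TOA radiative forcing: ΔF = −S·Δα/4 = −601.0·(-0.078)/4 = 11.72 W m⁻².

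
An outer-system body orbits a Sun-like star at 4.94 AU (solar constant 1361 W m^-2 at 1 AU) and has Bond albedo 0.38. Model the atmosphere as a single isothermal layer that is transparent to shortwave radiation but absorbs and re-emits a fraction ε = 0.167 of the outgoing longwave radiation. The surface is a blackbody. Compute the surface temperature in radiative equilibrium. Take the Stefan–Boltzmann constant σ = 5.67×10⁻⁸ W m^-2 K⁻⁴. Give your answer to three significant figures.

114 K

By the inverse-square law, S = 1361/4.94² = 55.77 W m^-2.
At the top of the atmosphere, σT_e⁴ = S(1−α)/4 = 8.644 W m^-2, giving T_e = 111.1 K.
The surface balance (absorbed SW + ε·downward IR = σT_s⁴) with T_a⁴ = T_s⁴/2 reduces to T_s = T_e·[2/(2−ε)]^¼ = 113.6 K.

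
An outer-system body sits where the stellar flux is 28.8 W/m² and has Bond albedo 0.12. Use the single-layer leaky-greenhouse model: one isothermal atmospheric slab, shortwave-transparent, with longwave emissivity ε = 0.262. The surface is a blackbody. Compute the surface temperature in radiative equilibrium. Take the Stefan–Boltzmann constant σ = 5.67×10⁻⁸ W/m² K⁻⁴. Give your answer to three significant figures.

At the top of the atmosphere, σT_e⁴ = S(1−α)/4 = 6.336 W/m², giving T_e = 102.8 K.
Surface balance with a leaky layer gives σT_s⁴ = σT_e⁴·2/(2−ε), so T_s = T_e·[2/(2−0.262)]^(1/4) = 106.5 K.

106 kelvin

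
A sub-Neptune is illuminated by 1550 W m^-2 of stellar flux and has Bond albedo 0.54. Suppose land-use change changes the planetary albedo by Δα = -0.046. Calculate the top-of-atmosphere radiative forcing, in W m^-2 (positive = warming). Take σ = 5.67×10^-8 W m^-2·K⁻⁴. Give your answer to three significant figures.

17.8 W m^-2

TOA radiative forcing: ΔF = −S·Δα/4 = −1550·(-0.046)/4 = 17.82 W m^-2.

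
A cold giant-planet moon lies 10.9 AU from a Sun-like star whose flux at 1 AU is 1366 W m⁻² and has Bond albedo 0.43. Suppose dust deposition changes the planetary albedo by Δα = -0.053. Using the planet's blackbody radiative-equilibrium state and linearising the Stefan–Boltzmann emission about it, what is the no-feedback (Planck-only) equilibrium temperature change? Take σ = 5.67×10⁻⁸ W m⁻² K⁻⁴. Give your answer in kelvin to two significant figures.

Flux at the orbit: S = 1366/(10.9)² = 11.50 W m⁻².
The baseline emission temperature is T_e = 73.32 K.
ΔF = −(S/4)Δα = −(11.50/4)×(-0.053) = 0.1523 W m⁻².
The Planck feedback parameter is 4σT_e³ = 0.08939 W m⁻²/K.
Hence the no-feedback warming is ΔF/(4σT_e³) = 1.70 K.

1.7 kelvin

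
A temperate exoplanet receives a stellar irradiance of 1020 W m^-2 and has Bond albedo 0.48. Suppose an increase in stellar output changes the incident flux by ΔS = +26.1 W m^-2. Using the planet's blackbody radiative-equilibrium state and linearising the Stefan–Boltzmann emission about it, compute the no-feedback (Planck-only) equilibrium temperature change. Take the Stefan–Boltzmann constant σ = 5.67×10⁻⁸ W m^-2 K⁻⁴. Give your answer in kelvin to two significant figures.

The baseline emission temperature is T_e = 219.9 K.
Only a fraction (1−α) is absorbed and it's spread over 4πR², so ΔF = (1−α)ΔS/4 = 3.393 W m^-2.
Linearising σT⁴ gives d(σT⁴)/dT = 4σT_e³ = 2.412 W m^-2 per K.
Hence the no-feedback warming is ΔF/(4σT_e³) = 1.41 K.

1.4 K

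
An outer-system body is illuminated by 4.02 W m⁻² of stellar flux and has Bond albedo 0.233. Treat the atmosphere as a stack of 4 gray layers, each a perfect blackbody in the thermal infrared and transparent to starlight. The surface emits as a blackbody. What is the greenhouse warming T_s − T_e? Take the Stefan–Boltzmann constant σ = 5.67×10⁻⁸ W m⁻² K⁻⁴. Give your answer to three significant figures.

Top-of-atmosphere balance: σT_e⁴ = S(1−α)/4 = 0.7708 W m⁻² → T_e = 60.72 K.
T_s = (N+1)^(1/4)·T_e = 90.80 K.
So the greenhouse effect raises the surface by 90.80 − 60.72 = 30.08 K.

30.1 K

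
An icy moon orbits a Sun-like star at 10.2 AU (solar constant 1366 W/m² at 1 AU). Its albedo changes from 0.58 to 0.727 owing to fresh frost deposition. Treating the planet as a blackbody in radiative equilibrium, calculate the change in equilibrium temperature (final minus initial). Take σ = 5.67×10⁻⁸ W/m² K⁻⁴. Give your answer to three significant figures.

-7.17 kelvin

Irradiance scales as 1/d², so S = 1366 W/m² × (1/10.2)² = 13.13 W/m².
Before: T₁ = [13.13·0.42/(4σ)]^(1/4) = 70.22 K.
With α = 0.727, T₂ = 63.05 K.
Change: 63.05 − 70.22 = -7.169 K.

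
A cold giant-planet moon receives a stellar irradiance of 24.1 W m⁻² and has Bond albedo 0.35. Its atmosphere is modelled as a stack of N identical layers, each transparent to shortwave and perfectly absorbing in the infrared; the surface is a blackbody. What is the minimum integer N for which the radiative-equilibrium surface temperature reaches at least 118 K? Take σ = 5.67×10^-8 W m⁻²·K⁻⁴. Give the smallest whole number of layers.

Top-of-atmosphere balance: σT_e⁴ = S(1−α)/4 = 3.916 W m⁻² → T_e = 91.16 K.
Since T_s⁴ = (N+1)T_e⁴, we need N ≥ (T_s/T_e)⁴ − 1 = 1.807.
So N ≥ 1.807; the smallest integer is N = 2.

2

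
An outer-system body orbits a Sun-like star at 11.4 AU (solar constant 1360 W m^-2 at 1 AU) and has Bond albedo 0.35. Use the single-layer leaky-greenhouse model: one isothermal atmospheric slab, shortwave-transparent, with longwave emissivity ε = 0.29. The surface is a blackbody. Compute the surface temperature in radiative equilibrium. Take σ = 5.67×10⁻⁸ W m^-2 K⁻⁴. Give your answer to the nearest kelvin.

Flux at the orbit: S = 1360/(11.4)² = 10.46 W m^-2.
The planet radiates to space at T_e = [S(1−α)/(4σ)]^(1/4) = 74.00 K.
The surface balance (absorbed SW + ε·downward IR = σT_s⁴) with T_a⁴ = T_s⁴/2 reduces to T_s = T_e·[2/(2−ε)]^¼ = 76.96 K.

77 K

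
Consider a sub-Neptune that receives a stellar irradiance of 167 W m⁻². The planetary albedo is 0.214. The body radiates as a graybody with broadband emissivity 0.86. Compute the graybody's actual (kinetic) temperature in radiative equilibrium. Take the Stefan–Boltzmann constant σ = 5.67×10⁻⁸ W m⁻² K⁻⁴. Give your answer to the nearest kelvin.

Averaging over the sphere, the absorbed flux is S(1−α)/4 = 32.82 W m⁻².
Radiative balance εσT⁴ = 32.82 gives T = [32.82/(0.86·σ)]^(1/4) = 161.1 K.

161 K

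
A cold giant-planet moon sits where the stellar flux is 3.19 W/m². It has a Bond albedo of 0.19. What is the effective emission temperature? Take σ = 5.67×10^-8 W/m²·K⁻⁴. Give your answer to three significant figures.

Absorbed flux (global mean): S(1−α)/4 = 3.190·0.81/4 = 0.6460 W/m².
Balancing against σT⁴: T = (0.6460/5.67×10⁻⁸)^(1/4) = 58.10 K.

58.1 K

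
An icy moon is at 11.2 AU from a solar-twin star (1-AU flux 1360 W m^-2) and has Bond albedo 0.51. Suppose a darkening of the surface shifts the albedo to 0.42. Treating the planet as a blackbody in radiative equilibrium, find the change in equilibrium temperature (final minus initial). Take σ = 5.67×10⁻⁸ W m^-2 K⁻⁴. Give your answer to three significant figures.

3.00 K

Flux at the orbit: S = 1360/(11.2)² = 10.84 W m^-2.
Before: T₁ = [10.84·0.49/(4σ)]^(1/4) = 69.57 K.
Final:   T₂ = [S(1−0.42)/(4σ)]^(1/4) = 72.56 K.
ΔT = T₂ − T₁ = 2.995 K.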